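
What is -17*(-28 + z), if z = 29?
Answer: -17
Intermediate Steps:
-17*(-28 + z) = -17*(-28 + 29) = -17*1 = -17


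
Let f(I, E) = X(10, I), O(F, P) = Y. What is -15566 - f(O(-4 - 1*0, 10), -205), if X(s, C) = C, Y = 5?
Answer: -15571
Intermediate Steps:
O(F, P) = 5
f(I, E) = I
-15566 - f(O(-4 - 1*0, 10), -205) = -15566 - 1*5 = -15566 - 5 = -15571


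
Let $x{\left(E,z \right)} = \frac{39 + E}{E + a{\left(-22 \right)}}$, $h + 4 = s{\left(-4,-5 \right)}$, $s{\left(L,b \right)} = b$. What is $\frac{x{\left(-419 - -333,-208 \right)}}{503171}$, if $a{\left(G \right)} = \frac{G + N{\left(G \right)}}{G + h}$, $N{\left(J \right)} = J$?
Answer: $\frac{1457}{1319314362} \approx 1.1044 \cdot 10^{-6}$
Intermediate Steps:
$h = -9$ ($h = -4 - 5 = -9$)
$a{\left(G \right)} = \frac{2 G}{-9 + G}$ ($a{\left(G \right)} = \frac{G + G}{G - 9} = \frac{2 G}{-9 + G}$)
$x{\left(E,z \right)} = \frac{39 + E}{\frac{44}{31} + E}$ ($x{\left(E,z \right)} = \frac{39 + E}{E + 2 \left(-22\right) \frac{1}{-9 - 22}} = \frac{39 + E}{E + 2 \left(-22\right) \frac{1}{-31}} = \frac{39 + E}{E + 2 \left(-22\right) \left(- \frac{1}{31}\right)} = \frac{39 + E}{E + \frac{44}{31}} = \frac{39 + E}{\frac{44}{31} + E}$)
$\frac{x{\left(-419 - -333,-208 \right)}}{503171} = \frac{31 \frac{1}{44 + 31 \left(-419 - -333\right)} \left(39 - 86\right)}{503171} = \frac{31 \left(39 + \left(-419 + 333\right)\right)}{44 + 31 \left(-419 + 333\right)} \frac{1}{503171} = \frac{31 \left(39 - 86\right)}{44 + 31 \left(-86\right)} \frac{1}{503171} = 31 \frac{1}{44 - 2666} \left(-47\right) \frac{1}{503171} = 31 \frac{1}{-2622} \left(-47\right) \frac{1}{503171} = 31 \left(- \frac{1}{2622}\right) \left(-47\right) \frac{1}{503171} = \frac{1457}{2622} \cdot \frac{1}{503171} = \frac{1457}{1319314362}$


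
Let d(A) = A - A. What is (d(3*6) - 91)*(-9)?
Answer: 819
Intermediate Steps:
d(A) = 0
(d(3*6) - 91)*(-9) = (0 - 91)*(-9) = -91*(-9) = 819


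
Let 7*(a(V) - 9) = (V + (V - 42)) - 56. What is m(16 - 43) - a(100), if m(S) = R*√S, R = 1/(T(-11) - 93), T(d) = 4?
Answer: -165/7 - 3*I*√3/89 ≈ -23.571 - 0.058384*I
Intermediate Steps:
a(V) = -5 + 2*V/7 (a(V) = 9 + ((V + (V - 42)) - 56)/7 = 9 + ((V + (-42 + V)) - 56)/7 = 9 + ((-42 + 2*V) - 56)/7 = 9 + (-98 + 2*V)/7 = 9 + (-14 + 2*V/7) = -5 + 2*V/7)
R = -1/89 (R = 1/(4 - 93) = 1/(-89) = -1/89 ≈ -0.011236)
m(S) = -√S/89
m(16 - 43) - a(100) = -√(16 - 43)/89 - (-5 + (2/7)*100) = -3*I*√3/89 - (-5 + 200/7) = -3*I*√3/89 - 1*165/7 = -3*I*√3/89 - 165/7 = -165/7 - 3*I*√3/89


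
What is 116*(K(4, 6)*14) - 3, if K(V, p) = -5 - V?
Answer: -14619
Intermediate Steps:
116*(K(4, 6)*14) - 3 = 116*((-5 - 1*4)*14) - 3 = 116*((-5 - 4)*14) - 3 = 116*(-9*14) - 3 = 116*(-126) - 3 = -14616 - 3 = -14619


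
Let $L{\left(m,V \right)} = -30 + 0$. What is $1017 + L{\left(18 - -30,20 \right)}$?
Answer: $987$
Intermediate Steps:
$L{\left(m,V \right)} = -30$
$1017 + L{\left(18 - -30,20 \right)} = 1017 - 30 = 987$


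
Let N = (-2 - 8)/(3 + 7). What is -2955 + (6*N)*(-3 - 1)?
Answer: -2931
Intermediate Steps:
N = -1 (N = -10/10 = -10*1/10 = -1)
-2955 + (6*N)*(-3 - 1) = -2955 + (6*(-1))*(-3 - 1) = -2955 - 6*(-4) = -2955 + 24 = -2931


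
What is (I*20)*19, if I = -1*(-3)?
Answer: 1140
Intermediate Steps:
I = 3
(I*20)*19 = (3*20)*19 = 60*19 = 1140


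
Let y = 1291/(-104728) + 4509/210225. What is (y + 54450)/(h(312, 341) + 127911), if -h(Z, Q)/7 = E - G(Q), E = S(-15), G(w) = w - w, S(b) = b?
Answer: 399598521909359/939485689833600 ≈ 0.42534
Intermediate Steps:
G(w) = 0
E = -15
y = 66939359/7338814600 (y = 1291*(-1/104728) + 4509*(1/210225) = -1291/104728 + 1503/70075 = 66939359/7338814600 ≈ 0.0091213)
h(Z, Q) = 105 (h(Z, Q) = -7*(-15 - 1*0) = -7*(-15 + 0) = -7*(-15) = 105)
(y + 54450)/(h(312, 341) + 127911) = (66939359/7338814600 + 54450)/(105 + 127911) = (399598521909359/7338814600)/128016 = (399598521909359/7338814600)*(1/128016) = 399598521909359/939485689833600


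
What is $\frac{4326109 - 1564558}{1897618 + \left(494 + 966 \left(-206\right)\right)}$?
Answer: $\frac{920517}{566372} \approx 1.6253$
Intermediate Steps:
$\frac{4326109 - 1564558}{1897618 + \left(494 + 966 \left(-206\right)\right)} = \frac{2761551}{1897618 + \left(494 - 198996\right)} = \frac{2761551}{1897618 - 198502} = \frac{2761551}{1699116} = 2761551 \cdot \frac{1}{1699116} = \frac{920517}{566372}$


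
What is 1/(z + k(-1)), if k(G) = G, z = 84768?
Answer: 1/84767 ≈ 1.1797e-5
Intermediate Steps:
1/(z + k(-1)) = 1/(84768 - 1) = 1/84767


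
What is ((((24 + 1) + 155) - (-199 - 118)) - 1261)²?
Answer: 583696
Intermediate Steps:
((((24 + 1) + 155) - (-199 - 118)) - 1261)² = (((25 + 155) - 1*(-317)) - 1261)² = ((180 + 317) - 1261)² = (497 - 1261)² = (-764)² = 583696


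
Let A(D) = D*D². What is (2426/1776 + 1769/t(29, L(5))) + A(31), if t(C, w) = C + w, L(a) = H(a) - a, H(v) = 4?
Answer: 185582065/6216 ≈ 29856.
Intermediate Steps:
A(D) = D³
L(a) = 4 - a
(2426/1776 + 1769/t(29, L(5))) + A(31) = (2426/1776 + 1769/(29 + (4 - 1*5))) + 31³ = (2426*(1/1776) + 1769/(29 + (4 - 5))) + 29791 = (1213/888 + 1769/(29 - 1)) + 29791 = (1213/888 + 1769/28) + 29791 = 401209/6216 + 29791 = 185582065/6216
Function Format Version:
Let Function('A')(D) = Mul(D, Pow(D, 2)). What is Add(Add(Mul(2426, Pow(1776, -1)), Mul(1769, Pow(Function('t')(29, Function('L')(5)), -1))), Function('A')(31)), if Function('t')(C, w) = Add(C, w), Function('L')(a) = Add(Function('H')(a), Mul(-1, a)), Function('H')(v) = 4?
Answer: Rational(185582065, 6216) ≈ 29856.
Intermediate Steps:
Function('A')(D) = Pow(D, 3)
Function('L')(a) = Add(4, Mul(-1, a))
Add(Add(Mul(2426, Pow(1776, -1)), Mul(1769, Pow(Function('t')(29, Function('L')(5)), -1))), Function('A')(31)) = Add(Add(Mul(2426, Pow(1776, -1)), Mul(1769, Pow(Add(29, Add(4, Mul(-1, 5))), -1))), Pow(31, 3)) = Add(Add(Mul(2426, Rational(1, 1776)), Mul(1769, Pow(Add(29, Add(4, -5)), -1))), 29791) = Add(Add(Rational(1213, 888), Mul(1769, Pow(Add(29, -1), -1))), 29791) = Add(Add(Rational(1213, 888), Mul(1769, Pow(28, -1))), 29791) = Add(Add(Rational(1213, 888), Mul(1769, Rational(1, 28))), 29791) = Add(Add(Rational(1213, 888), Rational(1769, 28)), 29791) = Add(Rational(401209, 6216), 29791) = Rational(185582065, 6216)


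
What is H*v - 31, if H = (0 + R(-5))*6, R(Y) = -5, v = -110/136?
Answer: -229/34 ≈ -6.7353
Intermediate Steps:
v = -55/68 (v = -110*1/136 = -55/68 ≈ -0.80882)
H = -30 (H = (0 - 5)*6 = -5*6 = -30)
H*v - 31 = -30*(-55/68) - 31 = 825/34 - 31 = -229/34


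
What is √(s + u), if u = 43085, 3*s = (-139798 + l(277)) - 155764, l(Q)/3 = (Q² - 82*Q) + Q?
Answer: I*√10293/3 ≈ 33.818*I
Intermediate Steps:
l(Q) = -243*Q + 3*Q² (l(Q) = 3*((Q² - 82*Q) + Q) = 3*(Q² - 81*Q) = -243*Q + 3*Q²)
s = -132686/3 (s = ((-139798 + 3*277*(-81 + 277)) - 155764)/3 = ((-139798 + 3*277*196) - 155764)/3 = ((-139798 + 162876) - 155764)/3 = (23078 - 155764)/3 = (⅓)*(-132686) = -132686/3 ≈ -44229.)
√(s + u) = √(-132686/3 + 43085) = √(-3431/3) = I*√10293/3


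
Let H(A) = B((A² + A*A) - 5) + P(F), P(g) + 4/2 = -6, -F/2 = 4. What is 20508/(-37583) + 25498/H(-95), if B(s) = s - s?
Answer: -479227699/150332 ≈ -3187.8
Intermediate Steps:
F = -8 (F = -2*4 = -8)
P(g) = -8 (P(g) = -2 - 6 = -8)
B(s) = 0
H(A) = -8 (H(A) = 0 - 8 = -8)
20508/(-37583) + 25498/H(-95) = 20508/(-37583) + 25498/(-8) = 20508*(-1/37583) + 25498*(-⅛) = -20508/37583 - 12749/4 = -479227699/150332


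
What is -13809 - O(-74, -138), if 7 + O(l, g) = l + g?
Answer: -13590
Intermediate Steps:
O(l, g) = -7 + g + l (O(l, g) = -7 + (l + g) = -7 + (g + l) = -7 + g + l)
-13809 - O(-74, -138) = -13809 - (-7 - 138 - 74) = -13809 - 1*(-219) = -13809 + 219 = -13590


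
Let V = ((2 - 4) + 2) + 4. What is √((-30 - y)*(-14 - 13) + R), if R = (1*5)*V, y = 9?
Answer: √1073 ≈ 32.757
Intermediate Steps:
V = 4 (V = (-2 + 2) + 4 = 0 + 4 = 4)
R = 20 (R = (1*5)*4 = 5*4 = 20)
√((-30 - y)*(-14 - 13) + R) = √((-30 - 1*9)*(-14 - 13) + 20) = √((-30 - 9)*(-27) + 20) = √(-39*(-27) + 20) = √(1053 + 20) = √1073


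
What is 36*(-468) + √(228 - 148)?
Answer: -16848 + 4*√5 ≈ -16839.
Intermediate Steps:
36*(-468) + √(228 - 148) = -16848 + √80 = -16848 + 4*√5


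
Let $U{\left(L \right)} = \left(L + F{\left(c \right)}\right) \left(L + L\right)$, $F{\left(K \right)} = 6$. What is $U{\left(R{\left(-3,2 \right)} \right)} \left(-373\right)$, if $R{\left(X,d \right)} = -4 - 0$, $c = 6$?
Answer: $5968$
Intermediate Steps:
$R{\left(X,d \right)} = -4$ ($R{\left(X,d \right)} = -4 + 0 = -4$)
$U{\left(L \right)} = 2 L \left(6 + L\right)$ ($U{\left(L \right)} = \left(L + 6\right) \left(L + L\right) = \left(6 + L\right) 2 L = 2 L \left(6 + L\right)$)
$U{\left(R{\left(-3,2 \right)} \right)} \left(-373\right) = 2 \left(-4\right) \left(6 - 4\right) \left(-373\right) = 2 \left(-4\right) 2 \left(-373\right) = \left(-16\right) \left(-373\right) = 5968$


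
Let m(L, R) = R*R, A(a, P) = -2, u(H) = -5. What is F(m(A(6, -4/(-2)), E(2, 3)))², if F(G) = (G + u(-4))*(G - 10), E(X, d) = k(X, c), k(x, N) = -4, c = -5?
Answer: 4356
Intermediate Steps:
E(X, d) = -4
m(L, R) = R²
F(G) = (-10 + G)*(-5 + G) (F(G) = (G - 5)*(G - 10) = (-5 + G)*(-10 + G) = (-10 + G)*(-5 + G))
F(m(A(6, -4/(-2)), E(2, 3)))² = (50 + ((-4)²)² - 15*(-4)²)² = (50 + 16² - 15*16)² = (50 + 256 - 240)² = 66² = 4356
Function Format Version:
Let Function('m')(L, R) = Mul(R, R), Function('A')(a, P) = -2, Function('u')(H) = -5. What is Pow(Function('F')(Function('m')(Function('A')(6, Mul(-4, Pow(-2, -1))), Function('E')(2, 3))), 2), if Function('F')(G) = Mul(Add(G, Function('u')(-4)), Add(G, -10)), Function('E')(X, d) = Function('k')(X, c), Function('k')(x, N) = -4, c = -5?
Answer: 4356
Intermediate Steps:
Function('E')(X, d) = -4
Function('m')(L, R) = Pow(R, 2)
Function('F')(G) = Mul(Add(-10, G), Add(-5, G)) (Function('F')(G) = Mul(Add(G, -5), Add(G, -10)) = Mul(Add(-5, G), Add(-10, G)) = Mul(Add(-10, G), Add(-5, G)))
Pow(Function('F')(Function('m')(Function('A')(6, Mul(-4, Pow(-2, -1))), Function('E')(2, 3))), 2) = Pow(Add(50, Pow(Pow(-4, 2), 2), Mul(-15, Pow(-4, 2))), 2) = Pow(Add(50, Pow(16, 2), Mul(-15, 16)), 2) = Pow(Add(50, 256, -240), 2) = Pow(66, 2) = 4356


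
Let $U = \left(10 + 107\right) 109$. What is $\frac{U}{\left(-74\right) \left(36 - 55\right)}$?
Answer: $\frac{12753}{1406} \approx 9.0704$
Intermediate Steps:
$U = 12753$ ($U = 117 \cdot 109 = 12753$)
$\frac{U}{\left(-74\right) \left(36 - 55\right)} = \frac{12753}{\left(-74\right) \left(36 - 55\right)} = \frac{12753}{\left(-74\right) \left(-19\right)} = \frac{12753}{1406}$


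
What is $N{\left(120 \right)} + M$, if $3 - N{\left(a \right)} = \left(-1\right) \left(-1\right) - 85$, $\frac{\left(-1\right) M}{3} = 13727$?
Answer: $-41094$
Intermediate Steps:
$M = -41181$ ($M = \left(-3\right) 13727 = -41181$)
$N{\left(a \right)} = 87$ ($N{\left(a \right)} = 3 - \left(\left(-1\right) \left(-1\right) - 85\right) = 3 - \left(1 - 85\right) = 3 - -84 = 3 + 84 = 87$)
$N{\left(120 \right)} + M = 87 - 41181 = -41094$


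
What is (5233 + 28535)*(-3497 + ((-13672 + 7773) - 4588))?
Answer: -472211712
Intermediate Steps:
(5233 + 28535)*(-3497 + ((-13672 + 7773) - 4588)) = 33768*(-3497 + (-5899 - 4588)) = 33768*(-3497 - 10487) = 33768*(-13984) = -472211712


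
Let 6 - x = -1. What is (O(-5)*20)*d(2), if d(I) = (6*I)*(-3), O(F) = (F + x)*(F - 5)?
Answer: 14400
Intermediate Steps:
x = 7 (x = 6 - 1*(-1) = 6 + 1 = 7)
O(F) = (-5 + F)*(7 + F) (O(F) = (F + 7)*(F - 5) = (7 + F)*(-5 + F) = (-5 + F)*(7 + F))
d(I) = -18*I
(O(-5)*20)*d(2) = ((-35 + (-5)² + 2*(-5))*20)*(-18*2) = ((-35 + 25 - 10)*20)*(-36) = -20*20*(-36) = -400*(-36) = 14400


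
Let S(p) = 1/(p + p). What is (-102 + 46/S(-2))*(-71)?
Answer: 20306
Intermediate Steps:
S(p) = 1/(2*p)
(-102 + 46/S(-2))*(-71) = (-102 + 46/(((½)/(-2))))*(-71) = (-102 + 46/(((½)*(-½))))*(-71) = (-102 + 46/(-¼))*(-71) = (-102 + 46*(-4))*(-71) = (-102 - 184)*(-71) = -286*(-71) = 20306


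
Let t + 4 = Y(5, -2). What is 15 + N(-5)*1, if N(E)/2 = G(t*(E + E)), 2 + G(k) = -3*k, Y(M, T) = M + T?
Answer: -49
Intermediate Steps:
t = -1 (t = -4 + (5 - 2) = -4 + 3 = -1)
G(k) = -2 - 3*k
N(E) = -4 + 12*E (N(E) = 2*(-2 - (-3)*(E + E)) = 2*(-2 - (-3)*2*E) = 2*(-2 - (-6)*E) = 2*(-2 + 6*E) = -4 + 12*E)
15 + N(-5)*1 = 15 + (-4 + 12*(-5))*1 = 15 + (-4 - 60)*1 = 15 - 64*1 = 15 - 64 = -49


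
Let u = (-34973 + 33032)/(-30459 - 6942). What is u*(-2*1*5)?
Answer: -6470/12467 ≈ -0.51897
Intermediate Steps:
u = 647/12467 (u = -1941/(-37401) = -1941*(-1/37401) = 647/12467 ≈ 0.051897)
u*(-2*1*5) = 647*(-2*1*5)/12467 = 647*(-2*5)/12467 = (647/12467)*(-10) = -6470/12467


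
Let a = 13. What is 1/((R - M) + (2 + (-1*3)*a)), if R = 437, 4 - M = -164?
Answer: 1/232 ≈ 0.0043103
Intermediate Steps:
M = 168 (M = 4 - 1*(-164) = 4 + 164 = 168)
1/((R - M) + (2 + (-1*3)*a)) = 1/((437 - 1*168) + (2 - 1*3*13)) = 1/((437 - 168) + (2 - 3*13)) = 1/(269 + (2 - 39)) = 1/(269 - 37) = 1/232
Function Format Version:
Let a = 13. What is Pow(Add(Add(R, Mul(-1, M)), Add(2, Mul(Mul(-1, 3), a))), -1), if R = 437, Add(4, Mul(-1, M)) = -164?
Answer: Rational(1, 232) ≈ 0.0043103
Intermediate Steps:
M = 168 (M = Add(4, Mul(-1, -164)) = Add(4, 164) = 168)
Pow(Add(Add(R, Mul(-1, M)), Add(2, Mul(Mul(-1, 3), a))), -1) = Pow(Add(Add(437, Mul(-1, 168)), Add(2, Mul(Mul(-1, 3), 13))), -1) = Pow(Add(Add(437, -168), Add(2, Mul(-3, 13))), -1) = Pow(Add(269, Add(2, -39)), -1) = Pow(Add(269, -37), -1) = Pow(232, -1) = Rational(1, 232)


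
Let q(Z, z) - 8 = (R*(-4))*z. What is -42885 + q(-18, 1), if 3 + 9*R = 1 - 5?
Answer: -385865/9 ≈ -42874.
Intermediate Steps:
R = -7/9 (R = -1/3 + (1 - 5)/9 = -1/3 + (1/9)*(-4) = -1/3 - 4/9 = -7/9 ≈ -0.77778)
q(Z, z) = 8 + 28*z/9 (q(Z, z) = 8 + (-7/9*(-4))*z = 8 + 28*z/9)
-42885 + q(-18, 1) = -42885 + (8 + (28/9)*1) = -42885 + (8 + 28/9) = -42885 + 100/9 = -385865/9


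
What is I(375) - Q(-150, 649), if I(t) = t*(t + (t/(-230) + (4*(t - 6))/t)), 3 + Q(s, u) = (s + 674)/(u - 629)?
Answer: 32537269/230 ≈ 1.4147e+5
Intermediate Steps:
Q(s, u) = -3 + (674 + s)/(-629 + u) (Q(s, u) = -3 + (s + 674)/(u - 629) = -3 + (674 + s)/(-629 + u))
I(t) = t*(229*t/230 + (-24 + 4*t)/t) (I(t) = t*(t + (t*(-1/230) + (4*(-6 + t))/t)) = t*(t + (-t/230 + (-24 + 4*t)/t)) = t*(229*t/230 + (-24 + 4*t)/t))
I(375) - Q(-150, 649) = (-24 + 4*375 + (229/230)*375**2) - (2561 - 150 - 3*649)/(-629 + 649) = (-24 + 1500 + (229/230)*140625) - (2561 - 150 - 1947)/20 = (-24 + 1500 + 6440625/46) - 464/20 = 6508521/46 - 1*116/5 = 6508521/46 - 116/5 = 32537269/230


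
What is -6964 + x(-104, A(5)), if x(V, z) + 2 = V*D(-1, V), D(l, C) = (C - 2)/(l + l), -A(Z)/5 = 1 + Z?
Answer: -12478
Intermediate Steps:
A(Z) = -5 - 5*Z (A(Z) = -5*(1 + Z) = -5 - 5*Z)
D(l, C) = (-2 + C)/(2*l) (D(l, C) = (-2 + C)/((2*l)) = (-2 + C)*(1/(2*l)) = (-2 + C)/(2*l))
x(V, z) = -2 + V*(1 - V/2) (x(V, z) = -2 + V*((½)*(-2 + V)/(-1)) = -2 + V*((½)*(-1)*(-2 + V)) = -2 + V*(1 - V/2))
-6964 + x(-104, A(5)) = -6964 + (-2 + (½)*(-104)*(2 - 1*(-104))) = -6964 + (-2 + (½)*(-104)*(2 + 104)) = -6964 + (-2 + (½)*(-104)*106) = -6964 + (-2 - 5512) = -6964 - 5514 = -12478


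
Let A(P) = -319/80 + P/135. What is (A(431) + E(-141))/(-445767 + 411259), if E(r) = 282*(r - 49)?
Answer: 115734517/74537280 ≈ 1.5527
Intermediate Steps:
A(P) = -319/80 + P/135 (A(P) = -319*1/80 + P*(1/135) = -319/80 + P/135)
E(r) = -13818 + 282*r (E(r) = 282*(-49 + r) = -13818 + 282*r)
(A(431) + E(-141))/(-445767 + 411259) = ((-319/80 + (1/135)*431) + (-13818 + 282*(-141)))/(-445767 + 411259) = ((-319/80 + 431/135) + (-13818 - 39762))/(-34508) = (-1717/2160 - 53580)*(-1/34508) = -115734517/2160*(-1/34508) = 115734517/74537280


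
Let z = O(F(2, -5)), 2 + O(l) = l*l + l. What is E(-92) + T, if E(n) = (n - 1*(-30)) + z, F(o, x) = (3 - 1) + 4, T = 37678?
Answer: 37656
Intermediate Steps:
F(o, x) = 6 (F(o, x) = 2 + 4 = 6)
O(l) = -2 + l + l² (O(l) = -2 + (l*l + l) = -2 + (l² + l) = -2 + (l + l²) = -2 + l + l²)
z = 40 (z = -2 + 6 + 6² = -2 + 6 + 36 = 40)
E(n) = 70 + n (E(n) = (n - 1*(-30)) + 40 = (n + 30) + 40 = (30 + n) + 40 = 70 + n)
E(-92) + T = (70 - 92) + 37678 = -22 + 37678 = 37656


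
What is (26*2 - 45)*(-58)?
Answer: -406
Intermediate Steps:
(26*2 - 45)*(-58) = (52 - 45)*(-58) = 7*(-58) = -406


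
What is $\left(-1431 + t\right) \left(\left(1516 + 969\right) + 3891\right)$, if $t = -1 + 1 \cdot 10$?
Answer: $-9066672$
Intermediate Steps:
$t = 9$ ($t = -1 + 10 = 9$)
$\left(-1431 + t\right) \left(\left(1516 + 969\right) + 3891\right) = \left(-1431 + 9\right) \left(\left(1516 + 969\right) + 3891\right) = - 1422 \left(2485 + 3891\right) = \left(-1422\right) 6376 = -9066672$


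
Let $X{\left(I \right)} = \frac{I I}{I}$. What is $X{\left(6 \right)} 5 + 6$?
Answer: $36$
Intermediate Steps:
$X{\left(I \right)} = I$ ($X{\left(I \right)} = \frac{I^{2}}{I} = I$)
$X{\left(6 \right)} 5 + 6 = 6 \cdot 5 + 6 = 30 + 6 = 36$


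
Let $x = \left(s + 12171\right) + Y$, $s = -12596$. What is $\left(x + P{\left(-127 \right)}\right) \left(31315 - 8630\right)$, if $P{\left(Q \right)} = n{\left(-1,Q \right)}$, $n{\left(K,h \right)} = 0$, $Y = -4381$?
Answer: $-109024110$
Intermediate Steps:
$x = -4806$ ($x = \left(-12596 + 12171\right) - 4381 = -425 - 4381 = -4806$)
$P{\left(Q \right)} = 0$
$\left(x + P{\left(-127 \right)}\right) \left(31315 - 8630\right) = \left(-4806 + 0\right) \left(31315 - 8630\right) = \left(-4806\right) 22685 = -109024110$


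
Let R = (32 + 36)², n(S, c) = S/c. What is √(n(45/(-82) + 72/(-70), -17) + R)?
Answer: √11007486870730/48790 ≈ 68.001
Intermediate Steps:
R = 4624 (R = 68² = 4624)
√(n(45/(-82) + 72/(-70), -17) + R) = √((45/(-82) + 72/(-70))/(-17) + 4624) = √((45*(-1/82) + 72*(-1/70))*(-1/17) + 4624) = √((-45/82 - 36/35)*(-1/17) + 4624) = √(-4527/2870*(-1/17) + 4624) = √(4527/48790 + 4624) = √(225609487/48790) = √11007486870730/48790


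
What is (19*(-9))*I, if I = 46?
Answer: -7866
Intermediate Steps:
(19*(-9))*I = (19*(-9))*46 = -171*46 = -7866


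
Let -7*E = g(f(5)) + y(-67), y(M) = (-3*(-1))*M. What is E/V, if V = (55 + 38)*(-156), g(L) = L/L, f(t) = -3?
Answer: -50/25389 ≈ -0.0019694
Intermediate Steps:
g(L) = 1
y(M) = 3*M
V = -14508 (V = 93*(-156) = -14508)
E = 200/7 (E = -(1 + 3*(-67))/7 = -(1 - 201)/7 = -⅐*(-200) = 200/7 ≈ 28.571)
E/V = (200/7)/(-14508) = (200/7)*(-1/14508) = -50/25389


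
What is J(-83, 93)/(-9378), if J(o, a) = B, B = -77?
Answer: 77/9378 ≈ 0.0082107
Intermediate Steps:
J(o, a) = -77
J(-83, 93)/(-9378) = -77/(-9378) = -77*(-1/9378) = 77/9378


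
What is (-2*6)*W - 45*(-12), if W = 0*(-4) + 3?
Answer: 504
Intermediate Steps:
W = 3 (W = 0 + 3 = 3)
(-2*6)*W - 45*(-12) = -2*6*3 - 45*(-12) = -12*3 + 540 = -36 + 540 = 504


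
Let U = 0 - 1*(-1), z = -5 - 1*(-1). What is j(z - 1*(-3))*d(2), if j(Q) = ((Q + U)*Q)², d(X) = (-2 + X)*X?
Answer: 0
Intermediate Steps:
z = -4 (z = -5 + 1 = -4)
U = 1 (U = 0 + 1 = 1)
d(X) = X*(-2 + X)
j(Q) = Q²*(1 + Q)² (j(Q) = ((Q + 1)*Q)² = ((1 + Q)*Q)² = (Q*(1 + Q))² = Q²*(1 + Q)²)
j(z - 1*(-3))*d(2) = ((-4 - 1*(-3))²*(1 + (-4 - 1*(-3)))²)*(2*(-2 + 2)) = ((-4 + 3)²*(1 + (-4 + 3))²)*(2*0) = ((-1)²*(1 - 1)²)*0 = (1*0²)*0 = (1*0)*0 = 0*0 = 0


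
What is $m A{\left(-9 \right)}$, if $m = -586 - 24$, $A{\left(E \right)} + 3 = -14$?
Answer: $10370$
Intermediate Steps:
$A{\left(E \right)} = -17$ ($A{\left(E \right)} = -3 - 14 = -17$)
$m = -610$
$m A{\left(-9 \right)} = \left(-610\right) \left(-17\right) = 10370$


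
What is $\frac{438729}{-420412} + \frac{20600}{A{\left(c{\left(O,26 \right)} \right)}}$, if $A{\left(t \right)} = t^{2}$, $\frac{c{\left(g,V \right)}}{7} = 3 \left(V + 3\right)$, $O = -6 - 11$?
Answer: $- \frac{154055763049}{155922822972} \approx -0.98803$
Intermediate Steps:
$O = -17$ ($O = -6 - 11 = -17$)
$c{\left(g,V \right)} = 63 + 21 V$ ($c{\left(g,V \right)} = 7 \cdot 3 \left(V + 3\right) = 7 \cdot 3 \left(3 + V\right) = 7 \left(9 + 3 V\right) = 63 + 21 V$)
$\frac{438729}{-420412} + \frac{20600}{A{\left(c{\left(O,26 \right)} \right)}} = \frac{438729}{-420412} + \frac{20600}{\left(63 + 21 \cdot 26\right)^{2}} = 438729 \left(- \frac{1}{420412}\right) + \frac{20600}{\left(63 + 546\right)^{2}} = - \frac{438729}{420412} + \frac{20600}{609^{2}} = - \frac{438729}{420412} + \frac{20600}{370881} = - \frac{154055763049}{155922822972}$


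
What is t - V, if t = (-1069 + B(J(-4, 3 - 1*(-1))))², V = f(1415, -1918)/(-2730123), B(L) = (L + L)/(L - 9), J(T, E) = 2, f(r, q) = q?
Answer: 153037506061805/133776027 ≈ 1.1440e+6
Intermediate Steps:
B(L) = 2*L/(-9 + L) (B(L) = (2*L)/(-9 + L) = 2*L/(-9 + L))
V = 1918/2730123 (V = -1918/(-2730123) = -1918*(-1/2730123) = 1918/2730123 ≈ 0.00070253)
t = 56055169/49 (t = (-1069 + 2*2/(-9 + 2))² = (-1069 + 2*2/(-7))² = (-1069 + 2*2*(-⅐))² = (-1069 - 4/7)² = (-7487/7)² = 56055169/49 ≈ 1.1440e+6)
t - V = 56055169/49 - 1*1918/2730123 = 56055169/49 - 1918/2730123 = 153037506061805/133776027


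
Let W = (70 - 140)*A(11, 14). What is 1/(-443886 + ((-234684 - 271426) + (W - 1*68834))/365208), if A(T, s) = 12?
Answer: -15217/6754637253 ≈ -2.2528e-6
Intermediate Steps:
W = -840 (W = (70 - 140)*12 = -70*12 = -840)
1/(-443886 + ((-234684 - 271426) + (W - 1*68834))/365208) = 1/(-443886 + ((-234684 - 271426) + (-840 - 1*68834))/365208) = 1/(-443886 + (-506110 + (-840 - 68834))*(1/365208)) = 1/(-443886 + (-506110 - 69674)*(1/365208)) = 1/(-443886 - 575784*1/365208) = 1/(-443886 - 23991/15217) = 1/(-6754637253/15217) = -15217/6754637253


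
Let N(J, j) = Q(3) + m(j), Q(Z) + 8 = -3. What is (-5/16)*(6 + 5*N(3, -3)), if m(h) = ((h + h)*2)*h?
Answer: -655/16 ≈ -40.938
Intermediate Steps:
Q(Z) = -11 (Q(Z) = -8 - 3 = -11)
m(h) = 4*h**2 (m(h) = ((2*h)*2)*h = (4*h)*h = 4*h**2)
N(J, j) = -11 + 4*j**2
(-5/16)*(6 + 5*N(3, -3)) = (-5/16)*(6 + 5*(-11 + 4*(-3)**2)) = (-5/16)*(6 + 5*(-11 + 4*9)) = (-5*1/16)*(6 + 5*(-11 + 36)) = -5*(6 + 5*25)/16 = -5*(6 + 125)/16 = -5/16*131 = -655/16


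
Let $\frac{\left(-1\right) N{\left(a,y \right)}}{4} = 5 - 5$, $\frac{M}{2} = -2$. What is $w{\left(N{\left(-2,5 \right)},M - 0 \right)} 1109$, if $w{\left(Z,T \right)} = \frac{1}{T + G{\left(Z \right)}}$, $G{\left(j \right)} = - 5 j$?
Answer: $- \frac{1109}{4} \approx -277.25$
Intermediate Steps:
$M = -4$ ($M = 2 \left(-2\right) = -4$)
$N{\left(a,y \right)} = 0$ ($N{\left(a,y \right)} = - 4 \left(5 - 5\right) = \left(-4\right) 0 = 0$)
$w{\left(Z,T \right)} = \frac{1}{T - 5 Z}$
$w{\left(N{\left(-2,5 \right)},M - 0 \right)} 1109 = \frac{1}{\left(-4 - 0\right) - 0} \cdot 1109 = \frac{1}{\left(-4 + 0\right) + 0} \cdot 1109 = \frac{1}{-4 + 0} \cdot 1109 = \frac{1}{-4} \cdot 1109 = \left(- \frac{1}{4}\right) 1109 = - \frac{1109}{4}$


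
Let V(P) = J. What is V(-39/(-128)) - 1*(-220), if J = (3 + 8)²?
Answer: 341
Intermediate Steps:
J = 121 (J = 11² = 121)
V(P) = 121
V(-39/(-128)) - 1*(-220) = 121 - 1*(-220) = 121 + 220 = 341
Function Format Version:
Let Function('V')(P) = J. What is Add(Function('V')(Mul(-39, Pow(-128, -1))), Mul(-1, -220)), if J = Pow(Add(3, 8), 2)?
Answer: 341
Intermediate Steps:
J = 121 (J = Pow(11, 2) = 121)
Function('V')(P) = 121
Add(Function('V')(Mul(-39, Pow(-128, -1))), Mul(-1, -220)) = Add(121, Mul(-1, -220)) = Add(121, 220) = 341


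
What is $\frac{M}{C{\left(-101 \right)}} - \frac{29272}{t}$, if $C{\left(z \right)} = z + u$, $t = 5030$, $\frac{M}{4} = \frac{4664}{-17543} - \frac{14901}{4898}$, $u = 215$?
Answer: $- \frac{689749108313}{116206286745} \approx -5.9356$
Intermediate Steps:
$M = - \frac{10726510}{810619}$ ($M = 4 \left(\frac{4664}{-17543} - \frac{14901}{4898}\right) = 4 \left(4664 \left(- \frac{1}{17543}\right) - \frac{14901}{4898}\right) = 4 \left(- \frac{88}{331} - \frac{14901}{4898}\right) = 4 \left(- \frac{5363255}{1621238}\right) = - \frac{10726510}{810619} \approx -13.232$)
$C{\left(z \right)} = 215 + z$ ($C{\left(z \right)} = z + 215 = 215 + z$)
$\frac{M}{C{\left(-101 \right)}} - \frac{29272}{t} = - \frac{10726510}{810619 \left(215 - 101\right)} - \frac{29272}{5030} = - \frac{10726510}{810619 \cdot 114} - \frac{14636}{2515} = \left(- \frac{10726510}{810619}\right) \frac{1}{114} - \frac{14636}{2515} = - \frac{5363255}{46205283} - \frac{14636}{2515} = - \frac{689749108313}{116206286745}$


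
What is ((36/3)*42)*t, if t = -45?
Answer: -22680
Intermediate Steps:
((36/3)*42)*t = ((36/3)*42)*(-45) = ((36*(⅓))*42)*(-45) = (12*42)*(-45) = 504*(-45) = -22680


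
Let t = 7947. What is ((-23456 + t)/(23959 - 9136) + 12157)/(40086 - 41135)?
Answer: -180187702/15549327 ≈ -11.588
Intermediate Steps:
((-23456 + t)/(23959 - 9136) + 12157)/(40086 - 41135) = ((-23456 + 7947)/(23959 - 9136) + 12157)/(40086 - 41135) = (-15509/14823 + 12157)/(-1049) = (-15509*1/14823 + 12157)*(-1/1049) = (-15509/14823 + 12157)*(-1/1049) = (180187702/14823)*(-1/1049) = -180187702/15549327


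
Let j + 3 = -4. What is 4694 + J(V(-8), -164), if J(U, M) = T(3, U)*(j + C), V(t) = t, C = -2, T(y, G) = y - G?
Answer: 4595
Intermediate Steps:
j = -7 (j = -3 - 4 = -7)
J(U, M) = -27 + 9*U (J(U, M) = (3 - U)*(-7 - 2) = (3 - U)*(-9) = -27 + 9*U)
4694 + J(V(-8), -164) = 4694 + (-27 + 9*(-8)) = 4694 + (-27 - 72) = 4694 - 99 = 4595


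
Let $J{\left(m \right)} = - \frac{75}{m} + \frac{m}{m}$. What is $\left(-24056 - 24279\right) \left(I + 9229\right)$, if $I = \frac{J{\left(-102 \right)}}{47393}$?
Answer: $- \frac{718802350021595}{1611362} \approx -4.4608 \cdot 10^{8}$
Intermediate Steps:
$J{\left(m \right)} = 1 - \frac{75}{m}$ ($J{\left(m \right)} = - \frac{75}{m} + 1 = 1 - \frac{75}{m}$)
$I = \frac{59}{1611362}$ ($I = \frac{\frac{1}{-102} \left(-75 - 102\right)}{47393} = \left(- \frac{1}{102}\right) \left(-177\right) \frac{1}{47393} = \frac{59}{34} \cdot \frac{1}{47393} = \frac{59}{1611362} \approx 3.6615 \cdot 10^{-5}$)
$\left(-24056 - 24279\right) \left(I + 9229\right) = \left(-24056 - 24279\right) \left(\frac{59}{1611362} + 9229\right) = \left(-48335\right) \frac{14871259957}{1611362} = - \frac{718802350021595}{1611362}$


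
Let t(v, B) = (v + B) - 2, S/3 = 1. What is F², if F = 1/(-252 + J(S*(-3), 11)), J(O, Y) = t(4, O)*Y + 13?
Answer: 1/99856 ≈ 1.0014e-5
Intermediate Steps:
S = 3 (S = 3*1 = 3)
t(v, B) = -2 + B + v (t(v, B) = (B + v) - 2 = -2 + B + v)
J(O, Y) = 13 + Y*(2 + O) (J(O, Y) = (-2 + O + 4)*Y + 13 = (2 + O)*Y + 13 = Y*(2 + O) + 13 = 13 + Y*(2 + O))
F = -1/316 (F = 1/(-252 + (13 + 11*(2 + 3*(-3)))) = 1/(-252 + (13 + 11*(2 - 9))) = 1/(-252 + (13 + 11*(-7))) = 1/(-252 + (13 - 77)) = 1/(-252 - 64) = 1/(-316) = -1/316 ≈ -0.0031646)
F² = (-1/316)² = 1/99856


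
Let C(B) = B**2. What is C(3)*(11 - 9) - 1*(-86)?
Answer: 104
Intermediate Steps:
C(3)*(11 - 9) - 1*(-86) = 3**2*(11 - 9) - 1*(-86) = 9*2 + 86 = 18 + 86 = 104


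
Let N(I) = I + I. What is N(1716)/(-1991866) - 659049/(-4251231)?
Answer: 216357845107/1411313747841 ≈ 0.15330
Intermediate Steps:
N(I) = 2*I
N(1716)/(-1991866) - 659049/(-4251231) = (2*1716)/(-1991866) - 659049/(-4251231) = 3432*(-1/1991866) - 659049*(-1/4251231) = -1716/995933 + 219683/1417077 = 216357845107/1411313747841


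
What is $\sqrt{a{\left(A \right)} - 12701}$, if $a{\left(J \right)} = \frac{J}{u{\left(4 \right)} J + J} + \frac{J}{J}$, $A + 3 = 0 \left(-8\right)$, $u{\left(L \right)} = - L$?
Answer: $\frac{i \sqrt{114303}}{3} \approx 112.7 i$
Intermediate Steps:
$A = -3$ ($A = -3 + 0 \left(-8\right) = -3 + 0 = -3$)
$a{\left(J \right)} = \frac{2}{3}$ ($a{\left(J \right)} = \frac{J}{\left(-1\right) 4 J + J} + \frac{J}{J} = \frac{J}{- 4 J + J} + 1 = \frac{J}{\left(-3\right) J} + 1 = J \left(- \frac{1}{3 J}\right) + 1 = - \frac{1}{3} + 1 = \frac{2}{3}$)
$\sqrt{a{\left(A \right)} - 12701} = \sqrt{\frac{2}{3} - 12701} = \sqrt{- \frac{38101}{3}} = \frac{i \sqrt{114303}}{3}$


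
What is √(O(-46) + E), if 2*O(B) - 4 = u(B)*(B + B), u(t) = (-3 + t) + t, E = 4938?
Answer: 7*√190 ≈ 96.488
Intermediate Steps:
u(t) = -3 + 2*t
O(B) = 2 + B*(-3 + 2*B) (O(B) = 2 + ((-3 + 2*B)*(B + B))/2 = 2 + ((-3 + 2*B)*(2*B))/2 = 2 + (2*B*(-3 + 2*B))/2 = 2 + B*(-3 + 2*B))
√(O(-46) + E) = √((2 - 46*(-3 + 2*(-46))) + 4938) = √((2 - 46*(-3 - 92)) + 4938) = √((2 - 46*(-95)) + 4938) = √((2 + 4370) + 4938) = √(4372 + 4938) = √9310 = 7*√190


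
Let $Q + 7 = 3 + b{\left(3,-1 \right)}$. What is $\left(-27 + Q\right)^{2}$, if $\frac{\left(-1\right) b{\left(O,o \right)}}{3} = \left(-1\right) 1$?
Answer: $784$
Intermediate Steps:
$b{\left(O,o \right)} = 3$ ($b{\left(O,o \right)} = - 3 \left(\left(-1\right) 1\right) = \left(-3\right) \left(-1\right) = 3$)
$Q = -1$ ($Q = -7 + \left(3 + 3\right) = -7 + 6 = -1$)
$\left(-27 + Q\right)^{2} = \left(-27 - 1\right)^{2} = \left(-28\right)^{2} = 784$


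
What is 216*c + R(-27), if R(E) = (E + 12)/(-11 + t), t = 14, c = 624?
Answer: 134779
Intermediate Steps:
R(E) = 4 + E/3 (R(E) = (E + 12)/(-11 + 14) = (12 + E)/3 = (12 + E)*(⅓) = 4 + E/3)
216*c + R(-27) = 216*624 + (4 + (⅓)*(-27)) = 134784 + (4 - 9) = 134784 - 5 = 134779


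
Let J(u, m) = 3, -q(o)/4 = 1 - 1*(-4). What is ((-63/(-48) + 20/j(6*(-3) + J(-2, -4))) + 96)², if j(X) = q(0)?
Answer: 2374681/256 ≈ 9276.1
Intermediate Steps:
q(o) = -20 (q(o) = -4*(1 - 1*(-4)) = -4*(1 + 4) = -4*5 = -20)
j(X) = -20
((-63/(-48) + 20/j(6*(-3) + J(-2, -4))) + 96)² = ((-63/(-48) + 20/(-20)) + 96)² = ((-63*(-1/48) + 20*(-1/20)) + 96)² = ((21/16 - 1) + 96)² = (5/16 + 96)² = (1541/16)² = 2374681/256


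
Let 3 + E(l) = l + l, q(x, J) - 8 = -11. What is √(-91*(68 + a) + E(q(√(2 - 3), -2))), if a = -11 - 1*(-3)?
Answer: I*√5469 ≈ 73.953*I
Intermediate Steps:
a = -8 (a = -11 + 3 = -8)
q(x, J) = -3 (q(x, J) = 8 - 11 = -3)
E(l) = -3 + 2*l (E(l) = -3 + (l + l) = -3 + 2*l)
√(-91*(68 + a) + E(q(√(2 - 3), -2))) = √(-91*(68 - 8) + (-3 + 2*(-3))) = √(-91*60 + (-3 - 6)) = √(-5460 - 9) = √(-5469) = I*√5469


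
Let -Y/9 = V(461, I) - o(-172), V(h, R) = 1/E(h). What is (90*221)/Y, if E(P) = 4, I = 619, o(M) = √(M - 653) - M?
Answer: 2024360/161723 - 176800*I*√33/485169 ≈ 12.517 - 2.0934*I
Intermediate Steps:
o(M) = √(-653 + M) - M
V(h, R) = ¼ (V(h, R) = 1/4 = ¼)
Y = 6183/4 + 45*I*√33 (Y = -9*(¼ - (√(-653 - 172) - 1*(-172))) = -9*(¼ - (√(-825) + 172)) = -9*(¼ - (5*I*√33 + 172)) = -9*(¼ - (172 + 5*I*√33)) = -9*(¼ + (-172 - 5*I*√33)) = -9*(-687/4 - 5*I*√33) = 6183/4 + 45*I*√33 ≈ 1545.8 + 258.51*I)
(90*221)/Y = (90*221)/(6183/4 + 45*I*√33) = 19890/(6183/4 + 45*I*√33)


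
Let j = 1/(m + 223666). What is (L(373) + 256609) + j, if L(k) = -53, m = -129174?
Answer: 24242489553/94492 ≈ 2.5656e+5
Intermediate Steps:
j = 1/94492 (j = 1/(-129174 + 223666) = 1/94492 ≈ 1.0583e-5)
(L(373) + 256609) + j = (-53 + 256609) + 1/94492 = 256556 + 1/94492 = 24242489553/94492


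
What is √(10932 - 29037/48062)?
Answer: 3*√2805671301146/48062 ≈ 104.55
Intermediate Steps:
√(10932 - 29037/48062) = √(525384747/48062) = 3*√2805671301146/48062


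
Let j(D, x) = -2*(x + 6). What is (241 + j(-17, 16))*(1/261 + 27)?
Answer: 1388456/261 ≈ 5319.8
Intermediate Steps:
j(D, x) = -12 - 2*x (j(D, x) = -2*(6 + x) = -12 - 2*x)
(241 + j(-17, 16))*(1/261 + 27) = (241 + (-12 - 2*16))*(1/261 + 27) = (241 + (-12 - 32))*(1/261 + 27) = (241 - 44)*(7048/261) = 197*(7048/261) = 1388456/261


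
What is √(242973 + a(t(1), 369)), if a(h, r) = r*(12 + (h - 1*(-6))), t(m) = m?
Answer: 24*√434 ≈ 499.98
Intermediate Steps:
a(h, r) = r*(18 + h) (a(h, r) = r*(12 + (h + 6)) = r*(12 + (6 + h)) = r*(18 + h))
√(242973 + a(t(1), 369)) = √(242973 + 369*(18 + 1)) = √(242973 + 369*19) = √(242973 + 7011) = √249984 = 24*√434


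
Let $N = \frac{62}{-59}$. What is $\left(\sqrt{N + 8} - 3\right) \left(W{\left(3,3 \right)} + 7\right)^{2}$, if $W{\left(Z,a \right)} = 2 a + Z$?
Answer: $-768 + \frac{256 \sqrt{24190}}{59} \approx -93.152$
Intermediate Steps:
$W{\left(Z,a \right)} = Z + 2 a$
$N = - \frac{62}{59}$ ($N = 62 \left(- \frac{1}{59}\right) = - \frac{62}{59} \approx -1.0508$)
$\left(\sqrt{N + 8} - 3\right) \left(W{\left(3,3 \right)} + 7\right)^{2} = \left(\sqrt{- \frac{62}{59} + 8} - 3\right) \left(\left(3 + 2 \cdot 3\right) + 7\right)^{2} = \left(\sqrt{\frac{410}{59}} - 3\right) \left(\left(3 + 6\right) + 7\right)^{2} = \left(\frac{\sqrt{24190}}{59} - 3\right) \left(9 + 7\right)^{2} = \left(-3 + \frac{\sqrt{24190}}{59}\right) 16^{2} = \left(-3 + \frac{\sqrt{24190}}{59}\right) 256 = -768 + \frac{256 \sqrt{24190}}{59}$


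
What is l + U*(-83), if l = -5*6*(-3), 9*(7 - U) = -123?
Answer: -4876/3 ≈ -1625.3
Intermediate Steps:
U = 62/3 (U = 7 - 1/9*(-123) = 7 + 41/3 = 62/3 ≈ 20.667)
l = 90 (l = -30*(-3) = 90)
l + U*(-83) = 90 + (62/3)*(-83) = 90 - 5146/3 = -4876/3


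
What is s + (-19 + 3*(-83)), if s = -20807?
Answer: -21075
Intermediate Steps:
s + (-19 + 3*(-83)) = -20807 + (-19 + 3*(-83)) = -20807 + (-19 - 249) = -20807 - 268 = -21075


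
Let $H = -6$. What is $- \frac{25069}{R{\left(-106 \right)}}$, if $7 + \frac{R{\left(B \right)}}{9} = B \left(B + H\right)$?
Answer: $- \frac{25069}{106785} \approx -0.23476$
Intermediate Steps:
$R{\left(B \right)} = -63 + 9 B \left(-6 + B\right)$ ($R{\left(B \right)} = -63 + 9 B \left(B - 6\right) = -63 + 9 B \left(-6 + B\right)$)
$- \frac{25069}{R{\left(-106 \right)}} = - \frac{25069}{-63 - -5724 + 9 \left(-106\right)^{2}} = - \frac{25069}{-63 + 5724 + 9 \cdot 11236} = - \frac{25069}{-63 + 5724 + 101124} = - \frac{25069}{106785}$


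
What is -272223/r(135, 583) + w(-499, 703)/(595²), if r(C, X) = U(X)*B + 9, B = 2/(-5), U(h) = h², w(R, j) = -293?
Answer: 481669576106/240642475325 ≈ 2.0016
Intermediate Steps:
B = -⅖ (B = 2*(-⅕) = -⅖ ≈ -0.40000)
r(C, X) = 9 - 2*X²/5 (r(C, X) = X²*(-⅖) + 9 = -2*X²/5 + 9 = 9 - 2*X²/5)
-272223/r(135, 583) + w(-499, 703)/(595²) = -272223/(9 - ⅖*583²) - 293/(595²) = -272223/(9 - ⅖*339889) - 293/354025 = -272223/(9 - 679778/5) - 293*1/354025 = -272223/(-679733/5) - 293/354025 = -272223*(-5/679733) - 293/354025 = 1361115/679733 - 293/354025 = 481669576106/240642475325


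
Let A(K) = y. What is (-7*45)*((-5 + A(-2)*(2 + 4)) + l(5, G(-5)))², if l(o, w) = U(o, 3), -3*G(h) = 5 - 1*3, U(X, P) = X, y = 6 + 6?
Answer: -1632960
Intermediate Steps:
y = 12
A(K) = 12
G(h) = -⅔ (G(h) = -(5 - 1*3)/3 = -(5 - 3)/3 = -⅓*2 = -⅔)
l(o, w) = o
(-7*45)*((-5 + A(-2)*(2 + 4)) + l(5, G(-5)))² = (-7*45)*((-5 + 12*(2 + 4)) + 5)² = -315*((-5 + 12*6) + 5)² = -315*((-5 + 72) + 5)² = -315*(67 + 5)² = -315*72² = -315*5184 = -1632960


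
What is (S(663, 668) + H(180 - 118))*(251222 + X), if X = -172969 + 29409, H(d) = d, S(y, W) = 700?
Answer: 82038444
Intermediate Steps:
X = -143560
(S(663, 668) + H(180 - 118))*(251222 + X) = (700 + (180 - 118))*(251222 - 143560) = (700 + 62)*107662 = 762*107662 = 82038444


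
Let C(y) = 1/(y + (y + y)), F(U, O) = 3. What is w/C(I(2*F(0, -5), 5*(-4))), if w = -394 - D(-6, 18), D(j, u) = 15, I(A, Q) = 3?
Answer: -3681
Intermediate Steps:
C(y) = 1/(3*y) (C(y) = 1/(y + 2*y) = 1/(3*y))
w = -409 (w = -394 - 1*15 = -394 - 15 = -409)
w/C(I(2*F(0, -5), 5*(-4))) = -409/((⅓)/3) = -409/((⅓)*(⅓)) = -409/⅑ = -409*9 = -3681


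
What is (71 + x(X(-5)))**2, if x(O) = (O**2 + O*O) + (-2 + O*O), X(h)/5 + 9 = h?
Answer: 218123361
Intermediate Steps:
X(h) = -45 + 5*h
x(O) = -2 + 3*O**2 (x(O) = (O**2 + O**2) + (-2 + O**2) = 2*O**2 + (-2 + O**2) = -2 + 3*O**2)
(71 + x(X(-5)))**2 = (71 + (-2 + 3*(-45 + 5*(-5))**2))**2 = (71 + (-2 + 3*(-45 - 25)**2))**2 = (71 + (-2 + 3*(-70)**2))**2 = (71 + (-2 + 3*4900))**2 = (71 + (-2 + 14700))**2 = (71 + 14698)**2 = 14769**2 = 218123361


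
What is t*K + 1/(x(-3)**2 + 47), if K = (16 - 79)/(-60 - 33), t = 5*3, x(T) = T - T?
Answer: 14836/1457 ≈ 10.183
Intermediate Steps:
x(T) = 0
t = 15
K = 21/31 (K = -63/(-93) = -63*(-1/93) = 21/31 ≈ 0.67742)
t*K + 1/(x(-3)**2 + 47) = 15*(21/31) + 1/(0**2 + 47) = 315/31 + 1/(0 + 47) = 315/31 + 1/47 = 14836/1457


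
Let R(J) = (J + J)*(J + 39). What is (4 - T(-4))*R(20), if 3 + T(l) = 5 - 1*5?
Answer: 16520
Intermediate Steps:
T(l) = -3 (T(l) = -3 + (5 - 1*5) = -3 + (5 - 5) = -3 + 0 = -3)
R(J) = 2*J*(39 + J) (R(J) = (2*J)*(39 + J) = 2*J*(39 + J))
(4 - T(-4))*R(20) = (4 - 1*(-3))*(2*20*(39 + 20)) = (4 + 3)*(2*20*59) = 7*2360 = 16520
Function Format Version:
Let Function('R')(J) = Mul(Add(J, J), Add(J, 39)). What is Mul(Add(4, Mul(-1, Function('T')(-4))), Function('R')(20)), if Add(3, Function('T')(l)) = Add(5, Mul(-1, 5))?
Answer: 16520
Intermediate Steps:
Function('T')(l) = -3 (Function('T')(l) = Add(-3, Add(5, Mul(-1, 5))) = Add(-3, Add(5, -5)) = Add(-3, 0) = -3)
Function('R')(J) = Mul(2, J, Add(39, J)) (Function('R')(J) = Mul(Mul(2, J), Add(39, J)) = Mul(2, J, Add(39, J)))
Mul(Add(4, Mul(-1, Function('T')(-4))), Function('R')(20)) = Mul(Add(4, Mul(-1, -3)), Mul(2, 20, Add(39, 20))) = Mul(Add(4, 3), Mul(2, 20, 59)) = Mul(7, 2360) = 16520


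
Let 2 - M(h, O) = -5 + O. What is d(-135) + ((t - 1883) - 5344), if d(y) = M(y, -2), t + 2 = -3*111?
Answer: -7553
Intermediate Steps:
t = -335 (t = -2 - 3*111 = -2 - 333 = -335)
M(h, O) = 7 - O (M(h, O) = 2 - (-5 + O) = 2 + (5 - O) = 7 - O)
d(y) = 9 (d(y) = 7 - 1*(-2) = 7 + 2 = 9)
d(-135) + ((t - 1883) - 5344) = 9 + ((-335 - 1883) - 5344) = 9 + (-2218 - 5344) = 9 - 7562 = -7553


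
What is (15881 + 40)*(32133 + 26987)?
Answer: 941249520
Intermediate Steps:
(15881 + 40)*(32133 + 26987) = 15921*59120 = 941249520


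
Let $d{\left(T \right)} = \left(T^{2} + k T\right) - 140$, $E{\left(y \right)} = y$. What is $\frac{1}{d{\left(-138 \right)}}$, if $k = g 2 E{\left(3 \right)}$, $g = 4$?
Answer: $\frac{1}{15592} \approx 6.4135 \cdot 10^{-5}$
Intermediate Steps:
$k = 24$ ($k = 4 \cdot 2 \cdot 3 = 8 \cdot 3 = 24$)
$d{\left(T \right)} = -140 + T^{2} + 24 T$ ($d{\left(T \right)} = \left(T^{2} + 24 T\right) - 140 = -140 + T^{2} + 24 T$)
$\frac{1}{d{\left(-138 \right)}} = \frac{1}{-140 + \left(-138\right)^{2} + 24 \left(-138\right)} = \frac{1}{-140 + 19044 - 3312} = \frac{1}{15592}$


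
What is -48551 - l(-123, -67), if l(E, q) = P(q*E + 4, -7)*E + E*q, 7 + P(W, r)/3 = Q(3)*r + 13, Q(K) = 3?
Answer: -62327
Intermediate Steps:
P(W, r) = 18 + 9*r (P(W, r) = -21 + 3*(3*r + 13) = -21 + 3*(13 + 3*r) = -21 + (39 + 9*r) = 18 + 9*r)
l(E, q) = -45*E + E*q (l(E, q) = (18 + 9*(-7))*E + E*q = (18 - 63)*E + E*q = -45*E + E*q)
-48551 - l(-123, -67) = -48551 - (-123)*(-45 - 67) = -48551 - (-123)*(-112) = -48551 - 1*13776 = -48551 - 13776 = -62327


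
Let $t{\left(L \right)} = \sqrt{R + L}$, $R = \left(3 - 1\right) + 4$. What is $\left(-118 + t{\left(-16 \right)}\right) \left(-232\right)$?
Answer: $27376 - 232 i \sqrt{10} \approx 27376.0 - 733.65 i$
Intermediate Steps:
$R = 6$ ($R = 2 + 4 = 6$)
$t{\left(L \right)} = \sqrt{6 + L}$
$\left(-118 + t{\left(-16 \right)}\right) \left(-232\right) = \left(-118 + \sqrt{6 - 16}\right) \left(-232\right) = \left(-118 + \sqrt{-10}\right) \left(-232\right) = \left(-118 + i \sqrt{10}\right) \left(-232\right) = 27376 - 232 i \sqrt{10}$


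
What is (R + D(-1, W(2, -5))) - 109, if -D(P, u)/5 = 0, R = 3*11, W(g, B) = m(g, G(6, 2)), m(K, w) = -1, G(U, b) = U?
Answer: -76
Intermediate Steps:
W(g, B) = -1
R = 33
D(P, u) = 0 (D(P, u) = -5*0 = 0)
(R + D(-1, W(2, -5))) - 109 = (33 + 0) - 109 = 33 - 109 = -76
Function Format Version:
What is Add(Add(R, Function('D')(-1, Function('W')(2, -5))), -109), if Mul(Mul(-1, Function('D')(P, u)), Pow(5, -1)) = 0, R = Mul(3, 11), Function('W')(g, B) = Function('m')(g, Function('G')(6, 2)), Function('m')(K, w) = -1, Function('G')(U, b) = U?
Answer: -76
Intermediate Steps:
Function('W')(g, B) = -1
R = 33
Function('D')(P, u) = 0 (Function('D')(P, u) = Mul(-5, 0) = 0)
Add(Add(R, Function('D')(-1, Function('W')(2, -5))), -109) = Add(Add(33, 0), -109) = Add(33, -109) = -76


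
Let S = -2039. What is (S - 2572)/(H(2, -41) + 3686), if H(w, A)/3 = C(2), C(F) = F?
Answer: -4611/3692 ≈ -1.2489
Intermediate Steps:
H(w, A) = 6 (H(w, A) = 3*2 = 6)
(S - 2572)/(H(2, -41) + 3686) = (-2039 - 2572)/(6 + 3686) = -4611/3692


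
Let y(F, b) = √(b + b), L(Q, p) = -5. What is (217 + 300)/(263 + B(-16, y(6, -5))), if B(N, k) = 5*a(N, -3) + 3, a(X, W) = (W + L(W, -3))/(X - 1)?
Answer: 8789/4562 ≈ 1.9266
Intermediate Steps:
y(F, b) = √2*√b (y(F, b) = √(2*b) = √2*√b)
a(X, W) = (-5 + W)/(-1 + X) (a(X, W) = (W - 5)/(X - 1) = (-5 + W)/(-1 + X))
B(N, k) = 3 - 40/(-1 + N) (B(N, k) = 5*((-5 - 3)/(-1 + N)) + 3 = 5*(-8/(-1 + N)) + 3 = -40/(-1 + N) + 3 = 3 - 40/(-1 + N))
(217 + 300)/(263 + B(-16, y(6, -5))) = (217 + 300)/(263 + (-43 + 3*(-16))/(-1 - 16)) = 517/(263 + (-43 - 48)/(-17)) = 517/(263 - 1/17*(-91)) = 517/(263 + 91/17) = 517/(4562/17) = 517*(17/4562) = 8789/4562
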